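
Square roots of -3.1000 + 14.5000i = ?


|z| = sqrt(9.61+210.25) = 14.8277
sqrt((|z|+a)/2) = sqrt((14.8277+(-3.1))/2) = sqrt(5.8638) = 2.4215
sqrt((|z|-a)/2) = sqrt((14.8277-(-3.1))/2) = sqrt(8.9638) = 2.9940

±(2.4215 + 2.9940i) i.e. 2.4215 + 2.9940i and -2.4215 - 2.9940i


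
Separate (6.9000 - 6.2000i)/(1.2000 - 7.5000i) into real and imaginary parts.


Multiply by conjugate: (6.9000 - 6.2000i)(1.2000 + 7.5000i) / (1.2^2 + (-7.5)^2)
Numerator real = 6.9*1.2 - (6.2)*(-7.5) = 54.78
Numerator imag = -6.2*1.2 - 6.9*(-7.5) = 44.31
Denominator = 57.69
Re(z) = 54.78/57.69 = 0.9496
Im(z) = 44.31/57.69 = 0.7681

Re(z) = 0.9496, Im(z) = 0.7681


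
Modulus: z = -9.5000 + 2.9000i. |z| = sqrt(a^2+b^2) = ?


|z| = sqrt((-9.5)^2 + 2.9^2) = sqrt(90.25 + 8.41) = sqrt(98.66) = 9.9328

|z| = 9.9328


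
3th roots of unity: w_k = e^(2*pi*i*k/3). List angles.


The 3th roots of unity are cis(360k/3°) for k=0..2
Angle step = 360/3 = 120°
Primitive root: cis(120°)
Primitive root = -0.5000 + 0.8660i

3 roots at angles: 0°, 120°, 240°


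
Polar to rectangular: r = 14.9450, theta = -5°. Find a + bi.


a = 14.9450*cos(-5°) = 14.9450*0.99619 = 14.8881
b = 14.9450*sin(-5°) = 14.9450*(-0.087156) = -1.3025

14.8881 - 1.3025i


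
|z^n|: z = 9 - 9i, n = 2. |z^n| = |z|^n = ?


|z| = sqrt(81+81) = sqrt(162) = 12.7279
|z^2| = |z|^2 = (sqrt(162))^2 = 162

|z^2| = 162


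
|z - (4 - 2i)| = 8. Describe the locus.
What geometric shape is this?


|z - z0| = r is a circle with center z0 and radius r.
Center = (4, -2), radius = 8

Circle with center (4, -2) and radius 8


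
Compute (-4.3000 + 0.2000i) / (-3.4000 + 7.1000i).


Conjugate of z2 = -3.4000 - 7.1000i
Numerator: (-4.3000 + 0.2000i)(-3.4000 - 7.1000i) = 16.0400 + 29.8500i
Denominator: (-3.4)^2 + 7.1^2 = 61.97
Result = (16.0400 + 29.8500i)/61.97

0.2588 + 0.4817i


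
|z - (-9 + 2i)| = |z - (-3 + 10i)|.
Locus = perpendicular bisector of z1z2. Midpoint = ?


Equal distances means the locus is the perpendicular bisector of z1 and z2.
Midpoint = ((-9+(-3))/2, (2+10)/2) = (-6.0000, 6.0000)

Perpendicular bisector through (-6.0000, 6.0000)


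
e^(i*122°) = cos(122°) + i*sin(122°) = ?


cos(122°) = -0.5299
sin(122°) = 0.8480

e^(i*122°) = -0.5299 + 0.8480i


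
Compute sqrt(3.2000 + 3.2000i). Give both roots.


|z| = sqrt(10.24+10.24) = 4.5255
sqrt((|z|+a)/2) = sqrt((4.5255+3.2)/2) = sqrt(3.8627) = 1.9654
sqrt((|z|-a)/2) = sqrt((4.5255-3.2)/2) = sqrt(0.6627) = 0.8141

±(1.9654 + 0.8141i) i.e. 1.9654 + 0.8141i and -1.9654 - 0.8141i


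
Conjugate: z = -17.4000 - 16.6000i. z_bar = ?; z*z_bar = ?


z_bar = -17.4000 + 16.6000i
z*z_bar = (-17.4)^2 + (-16.6)^2 = 302.76 + 275.56 = 578.32

z_bar = -17.4000 + 16.6000i, z*z_bar = 578.32


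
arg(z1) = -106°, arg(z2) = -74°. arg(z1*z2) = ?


arg(z1*z2) = -106° - 74° = -180°
Normalized to (-180°, 180°]: 180°

180°


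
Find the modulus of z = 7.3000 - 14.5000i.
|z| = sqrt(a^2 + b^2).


|z| = sqrt(7.3^2 + (-14.5)^2) = sqrt(53.29 + 210.25) = sqrt(263.54) = 16.2339

|z| = 16.2339


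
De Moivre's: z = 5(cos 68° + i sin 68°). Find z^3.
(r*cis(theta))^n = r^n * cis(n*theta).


r^3 = 5^3 = 125
n*theta = 3*68° = 204° = 204° (mod 360)
a = 125*cos(204°) = -114.1932
b = 125*sin(204°) = -50.8421

125 cis(204°) = -114.1932 - 50.8421i


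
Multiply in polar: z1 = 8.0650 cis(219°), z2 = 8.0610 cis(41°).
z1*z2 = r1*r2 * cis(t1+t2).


r = 8.0650 * 8.0610 = 65.0120
theta = 219° + 41° = 260° = 260° (mod 360)

65.0120 cis(260°)


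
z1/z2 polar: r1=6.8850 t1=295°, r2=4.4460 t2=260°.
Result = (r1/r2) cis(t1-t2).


r = 6.8850 / 4.4460 = 1.5486
theta = 295° - 260° = 35° = 35° (mod 360)

1.5486 cis(35°)


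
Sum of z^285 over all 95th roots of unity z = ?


The roots are w_k = w^k with w = e^(2*pi*i/95), and (w^k)^285 = (w^285)^k.
So S = 1 + u + u^2 + ... + u^(94) with u = w^285.
285 = 3*95 + 0, so 285 is a multiple of 95 and u = (w^95)^3 = 1.
Every one of the 95 terms equals 1: S = 95

S = 95


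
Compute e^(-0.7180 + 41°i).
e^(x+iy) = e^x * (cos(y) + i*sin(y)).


e^-0.7180 = 0.4877
cos(41°) = 0.7547
sin(41°) = 0.6561
Real = 0.4877*0.7547 = 0.3681
Imag = 0.4877*0.6561 = 0.3200

0.3681 + 0.3200i


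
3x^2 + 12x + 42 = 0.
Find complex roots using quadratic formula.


disc = 12^2 - 4*3*42 = 144 - 504 = -360
sqrt(|disc|) = sqrt(360) = 18.9737
Real part = -12/(2*3) = -2.0000
Imag part = 18.9737/(2*3) = 3.1623

-2.0000 ± 3.1623i


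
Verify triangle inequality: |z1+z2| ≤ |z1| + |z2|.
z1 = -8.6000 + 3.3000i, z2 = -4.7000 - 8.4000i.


|z1| = sqrt((-8.6)^2 + 3.3^2) = sqrt(84.85) = 9.2114
|z2| = sqrt((-4.7)^2 + (-8.4)^2) = sqrt(92.65) = 9.6255
z1+z2 = -13.3000 - 5.1000i
|z1+z2| = sqrt(202.9) = 14.2443
|z1|+|z2| = 9.2114 + 9.6255 = 18.8369

|z1+z2| = 14.2443 ≤ |z1|+|z2| = 18.8369 (verified)


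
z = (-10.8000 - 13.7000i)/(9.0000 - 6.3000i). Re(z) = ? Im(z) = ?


Multiply by conjugate: (-10.8000 - 13.7000i)(9.0000 + 6.3000i) / (9^2 + (-6.3)^2)
Numerator real = -10.8*9 - (13.7)*(-6.3) = -10.89
Numerator imag = -13.7*9 - (-10.8)*(-6.3) = -191.34
Denominator = 120.69
Re(z) = -10.89/120.69 = -0.0902
Im(z) = -191.34/120.69 = -1.5854

Re(z) = -0.0902, Im(z) = -1.5854


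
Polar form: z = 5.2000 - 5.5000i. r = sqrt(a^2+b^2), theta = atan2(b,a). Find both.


r = sqrt(27.04+30.25) = sqrt(57.29) = 7.5690
theta = atan2(-5.5, 5.2) = -46.6060 degrees

r = 7.5690, theta = -46.6060 degrees


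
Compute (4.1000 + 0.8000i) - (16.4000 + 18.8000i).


Real: 4.1 - 16.4 = -12.3
Imag: 0.8 - 18.8 = -18

-12.3000 - 18.0000i


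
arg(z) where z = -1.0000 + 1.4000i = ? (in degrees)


Re = -1, Im = 1.4
arg = atan2(1.4, -1) = 125.5377 degrees

arg(z) = 125.5377 degrees


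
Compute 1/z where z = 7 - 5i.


|z|^2 = 49+25 = 74
1/z = (7 + 5i)/74

1/z = 0.0946 + 0.0676i


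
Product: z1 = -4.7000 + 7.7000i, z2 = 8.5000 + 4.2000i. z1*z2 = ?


Real = -4.7*8.5 - 7.7*4.2 = -39.95 - 32.34 = -72.29
Imag = -4.7*4.2 + 8.5*7.7 = -19.74 + 65.45 = 45.71

-72.2900 + 45.7100i


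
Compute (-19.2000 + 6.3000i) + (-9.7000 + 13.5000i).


Real: -19.2 - 9.7 = -28.9
Imag: 6.3 + 13.5 = 19.8

-28.9000 + 19.8000i


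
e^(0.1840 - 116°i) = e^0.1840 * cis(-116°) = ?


e^0.1840 = 1.2020
cos(-116°) = -0.43837
sin(-116°) = -0.8988
Real = 1.2020*(-0.43837) = -0.5269
Imag = 1.2020*(-0.8988) = -1.0804

-0.5269 - 1.0804i


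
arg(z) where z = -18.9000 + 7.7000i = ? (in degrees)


Re = -18.9, Im = 7.7
arg = atan2(7.7, -18.9) = 157.8337 degrees

arg(z) = 157.8337 degrees


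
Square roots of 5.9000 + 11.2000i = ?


|z| = sqrt(34.81+125.44) = 12.6590
sqrt((|z|+a)/2) = sqrt((12.6590+5.9)/2) = sqrt(9.2795) = 3.0462
sqrt((|z|-a)/2) = sqrt((12.6590-5.9)/2) = sqrt(3.3795) = 1.8383

±(3.0462 + 1.8383i) i.e. 3.0462 + 1.8383i and -3.0462 - 1.8383i


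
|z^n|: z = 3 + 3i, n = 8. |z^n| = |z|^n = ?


|z| = sqrt(9+9) = sqrt(18) = 4.2426
|z^8| = |z|^8 = (sqrt(18))^8 = 18^4 = 104976

|z^8| = 104976


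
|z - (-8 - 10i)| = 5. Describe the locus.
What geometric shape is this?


|z - z0| = r is a circle with center z0 and radius r.
Center = (-8, -10), radius = 5

Circle with center (-8, -10) and radius 5


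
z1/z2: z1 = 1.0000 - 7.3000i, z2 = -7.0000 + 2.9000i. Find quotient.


Conjugate of z2 = -7.0000 - 2.9000i
Numerator: (1.0000 - 7.3000i)(-7.0000 - 2.9000i) = -28.1700 + 48.2000i
Denominator: (-7)^2 + 2.9^2 = 57.41
Result = (-28.1700 + 48.2000i)/57.41

-0.4907 + 0.8396i


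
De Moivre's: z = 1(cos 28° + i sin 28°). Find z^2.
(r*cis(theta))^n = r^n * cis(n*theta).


r^2 = 1^2 = 1
n*theta = 2*28° = 56° = 56° (mod 360)
a = 1*cos(56°) = 0.5592
b = 1*sin(56°) = 0.8290

1 cis(56°) = 0.5592 + 0.8290i


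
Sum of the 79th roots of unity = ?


The sum of all 79th roots of unity is 0.
Geometric series: (1 - w^79)/(1 - w) = (1-1)/(1-w) = 0 since w^79 = 1, w ≠ 1.
Alternatively: coefficient of z^78 in z^79 - 1 is 0.

0


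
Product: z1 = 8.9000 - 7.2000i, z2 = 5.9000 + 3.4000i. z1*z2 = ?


Real = 8.9*5.9 - (-7.2)*3.4 = 52.51 - (-24.48) = 76.99
Imag = 8.9*3.4 + 5.9*(-7.2) = 30.26 - (42.48) = -12.22

76.9900 - 12.2200i


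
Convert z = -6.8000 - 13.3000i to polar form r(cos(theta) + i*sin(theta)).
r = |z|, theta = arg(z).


r = sqrt(46.24+176.89) = sqrt(223.13) = 14.9375
theta = atan2(-13.3, -6.8) = -117.0797 degrees

r = 14.9375, theta = -117.0797 degrees


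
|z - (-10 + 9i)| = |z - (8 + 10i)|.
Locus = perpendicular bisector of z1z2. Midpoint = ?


Equal distances means the locus is the perpendicular bisector of z1 and z2.
Midpoint = ((-10+8)/2, (9+10)/2) = (-1.0000, 9.5000)

Perpendicular bisector through (-1.0000, 9.5000)


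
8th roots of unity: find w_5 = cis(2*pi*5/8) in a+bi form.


Angle = 360*5/8 = 225°
a = cos(225°) = -0.7071
b = sin(225°) = -0.7071

-0.7071 - 0.7071i


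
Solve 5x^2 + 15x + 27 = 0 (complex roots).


disc = 15^2 - 4*5*27 = 225 - 540 = -315
sqrt(|disc|) = sqrt(315) = 17.7482
Real part = -15/(2*5) = -1.5000
Imag part = 17.7482/(2*5) = 1.7748

-1.5000 ± 1.7748i


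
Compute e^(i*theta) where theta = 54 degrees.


cos(54°) = 0.5878
sin(54°) = 0.8090

e^(i*54°) = 0.5878 + 0.8090i


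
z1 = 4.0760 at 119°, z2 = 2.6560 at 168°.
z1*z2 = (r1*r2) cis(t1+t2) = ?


r = 4.0760 * 2.6560 = 10.8259
theta = 119° + 168° = 287° = 287° (mod 360)

10.8259 cis(287°)


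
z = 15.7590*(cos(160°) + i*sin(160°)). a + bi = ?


a = 15.7590*cos(160°) = 15.7590*(-0.93969) = -14.8086
b = 15.7590*sin(160°) = 15.7590*0.34202 = 5.3899

-14.8086 + 5.3899i


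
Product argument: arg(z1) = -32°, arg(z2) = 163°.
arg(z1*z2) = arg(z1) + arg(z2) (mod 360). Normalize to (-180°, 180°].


arg(z1*z2) = -32° + 163° = 131°
Normalized to (-180°, 180°]: 131°

131°


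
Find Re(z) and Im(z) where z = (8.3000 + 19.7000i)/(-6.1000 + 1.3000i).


Multiply by conjugate: (8.3000 + 19.7000i)(-6.1000 - 1.3000i) / ((-6.1)^2 + 1.3^2)
Numerator real = 8.3*(-6.1) + 19.7*1.3 = -25.02
Numerator imag = 19.7*(-6.1) - 8.3*1.3 = -130.96
Denominator = 38.9
Re(z) = -25.02/38.9 = -0.6432
Im(z) = -130.96/38.9 = -3.3666

Re(z) = -0.6432, Im(z) = -3.3666


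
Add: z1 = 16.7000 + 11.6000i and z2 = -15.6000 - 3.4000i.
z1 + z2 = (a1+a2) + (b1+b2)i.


Real: 16.7 - 15.6 = 1.1
Imag: 11.6 - 3.4 = 8.2

1.1000 + 8.2000i


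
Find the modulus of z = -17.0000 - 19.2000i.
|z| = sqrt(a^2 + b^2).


|z| = sqrt((-17)^2 + (-19.2)^2) = sqrt(289 + 368.64) = sqrt(657.64) = 25.6445

|z| = 25.6445


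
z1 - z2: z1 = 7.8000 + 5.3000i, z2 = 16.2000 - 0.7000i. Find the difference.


Real: 7.8 - 16.2 = -8.4
Imag: 5.3 + 0.7 = 6

-8.4000 + 6.0000i


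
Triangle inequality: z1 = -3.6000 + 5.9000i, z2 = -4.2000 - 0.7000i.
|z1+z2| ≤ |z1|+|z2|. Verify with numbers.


|z1| = sqrt((-3.6)^2 + 5.9^2) = sqrt(47.77) = 6.9116
|z2| = sqrt((-4.2)^2 + (-0.7)^2) = sqrt(18.13) = 4.2579
z1+z2 = -7.8000 + 5.2000i
|z1+z2| = sqrt(87.88) = 9.3744
|z1|+|z2| = 6.9116 + 4.2579 = 11.1695

|z1+z2| = 9.3744 ≤ |z1|+|z2| = 11.1695 (verified)


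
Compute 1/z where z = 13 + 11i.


|z|^2 = 169+121 = 290
1/z = (13 - 11i)/290

1/z = 0.0448 - 0.0379i


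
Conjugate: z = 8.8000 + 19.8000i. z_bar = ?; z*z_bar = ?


z_bar = 8.8000 - 19.8000i
z*z_bar = 8.8^2 + 19.8^2 = 77.44 + 392.04 = 469.48

z_bar = 8.8000 - 19.8000i, z*z_bar = 469.48


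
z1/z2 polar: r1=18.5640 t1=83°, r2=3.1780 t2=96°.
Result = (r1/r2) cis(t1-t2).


r = 18.5640 / 3.1780 = 5.8414
theta = 83° - 96° = -13° = 347° (mod 360)

5.8414 cis(347°)


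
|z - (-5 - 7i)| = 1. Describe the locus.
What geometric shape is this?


|z - z0| = r is a circle with center z0 and radius r.
Center = (-5, -7), radius = 1

Circle with center (-5, -7) and radius 1


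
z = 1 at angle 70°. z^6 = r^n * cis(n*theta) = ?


r^6 = 1^6 = 1
n*theta = 6*70° = 420° = 60° (mod 360)
a = 1*cos(60°) = 0.5000
b = 1*sin(60°) = 0.8660

1 cis(60°) = 0.5000 + 0.8660i


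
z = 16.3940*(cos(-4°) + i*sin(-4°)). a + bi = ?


a = 16.3940*cos(-4°) = 16.3940*0.997564 = 16.3541
b = 16.3940*sin(-4°) = 16.3940*(-0.06976) = -1.1436

16.3541 - 1.1436i


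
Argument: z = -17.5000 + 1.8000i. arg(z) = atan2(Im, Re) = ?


Re = -17.5, Im = 1.8
arg = atan2(1.8, -17.5) = 174.1274 degrees

arg(z) = 174.1274 degrees


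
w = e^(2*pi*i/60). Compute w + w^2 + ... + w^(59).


With w = e^(2*pi*i/60), all 60 of the 60th roots of unity w^0 = 1, w, ..., w^(59) sum to 0: 1 + w + ... + w^(59) = (1 - w^60)/(1 - w) = 0 since w^60 = 1, w ≠ 1.
Removing the root 1: w + w^2 + ... + w^(59) = 0 - 1 = -1

Sum = -1


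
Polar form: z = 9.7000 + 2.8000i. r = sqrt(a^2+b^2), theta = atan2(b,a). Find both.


r = sqrt(94.09+7.84) = sqrt(101.93) = 10.0960
theta = atan2(2.8, 9.7) = 16.1013 degrees

r = 10.0960, theta = 16.1013 degrees


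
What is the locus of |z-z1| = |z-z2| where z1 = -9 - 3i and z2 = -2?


Equal distances means the locus is the perpendicular bisector of z1 and z2.
Midpoint = ((-9+(-2))/2, (-3+0)/2) = (-5.5000, -1.5000)

Perpendicular bisector through (-5.5000, -1.5000)


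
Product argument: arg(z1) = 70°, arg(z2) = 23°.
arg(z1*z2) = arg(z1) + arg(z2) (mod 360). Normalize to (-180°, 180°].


arg(z1*z2) = 70° + 23° = 93°
Normalized to (-180°, 180°]: 93°

93°


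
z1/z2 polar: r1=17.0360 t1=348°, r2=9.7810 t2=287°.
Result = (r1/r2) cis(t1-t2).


r = 17.0360 / 9.7810 = 1.7417
theta = 348° - 287° = 61° = 61° (mod 360)

1.7417 cis(61°)


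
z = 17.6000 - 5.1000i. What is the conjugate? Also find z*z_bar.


z_bar = 17.6000 + 5.1000i
z*z_bar = 17.6^2 + (-5.1)^2 = 309.76 + 26.01 = 335.77

z_bar = 17.6000 + 5.1000i, z*z_bar = 335.77


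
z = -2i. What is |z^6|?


|z| = sqrt(0+4) = sqrt(4) = 2
|z^6| = |z|^6 = 2^6 = 64

|z^6| = 64


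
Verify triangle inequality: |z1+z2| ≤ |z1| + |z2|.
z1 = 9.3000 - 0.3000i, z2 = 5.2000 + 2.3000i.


|z1| = sqrt(9.3^2 + (-0.3)^2) = sqrt(86.58) = 9.3048
|z2| = sqrt(5.2^2 + 2.3^2) = sqrt(32.33) = 5.6859
z1+z2 = 14.5000 + 2.0000i
|z1+z2| = sqrt(214.25) = 14.6373
|z1|+|z2| = 9.3048 + 5.6859 = 14.9907

|z1+z2| = 14.6373 ≤ |z1|+|z2| = 14.9907 (verified)


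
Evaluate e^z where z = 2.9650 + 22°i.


e^2.9650 = 19.3947
cos(22°) = 0.927184
sin(22°) = 0.37461
Real = 19.3947*0.927184 = 17.9825
Imag = 19.3947*0.37461 = 7.2654

17.9825 + 7.2654i


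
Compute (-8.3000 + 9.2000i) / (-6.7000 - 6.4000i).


Conjugate of z2 = -6.7000 + 6.4000i
Numerator: (-8.3000 + 9.2000i)(-6.7000 + 6.4000i) = -3.2700 - 114.7600i
Denominator: (-6.7)^2 + (-6.4)^2 = 85.85
Result = (-3.2700 - 114.7600i)/85.85

-0.0381 - 1.3368i


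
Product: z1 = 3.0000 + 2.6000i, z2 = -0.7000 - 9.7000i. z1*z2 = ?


Real = 3*(-0.7) - 2.6*(-9.7) = -2.1 - (-25.22) = 23.12
Imag = 3*(-9.7) - (0.7)*2.6 = -29.1 - (1.82) = -30.92

23.1200 - 30.9200i


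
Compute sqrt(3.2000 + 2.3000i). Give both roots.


|z| = sqrt(10.24+5.29) = 3.9408
sqrt((|z|+a)/2) = sqrt((3.9408+3.2)/2) = sqrt(3.5704) = 1.8896
sqrt((|z|-a)/2) = sqrt((3.9408-3.2)/2) = sqrt(0.3704) = 0.6086

±(1.8896 + 0.6086i) i.e. 1.8896 + 0.6086i and -1.8896 - 0.6086i


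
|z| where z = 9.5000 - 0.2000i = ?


|z| = sqrt(9.5^2 + (-0.2)^2) = sqrt(90.25 + 0.04) = sqrt(90.29) = 9.5021

|z| = 9.5021


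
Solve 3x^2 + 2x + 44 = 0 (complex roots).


disc = 2^2 - 4*3*44 = 4 - 528 = -524
sqrt(|disc|) = sqrt(524) = 22.8910
Real part = -2/(2*3) = -0.3333
Imag part = 22.8910/(2*3) = 3.8152

-0.3333 ± 3.8152i


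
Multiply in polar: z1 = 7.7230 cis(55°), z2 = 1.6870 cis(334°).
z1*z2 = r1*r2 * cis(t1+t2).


r = 7.7230 * 1.6870 = 13.0287
theta = 55° + 334° = 389° = 29° (mod 360)

13.0287 cis(29°)


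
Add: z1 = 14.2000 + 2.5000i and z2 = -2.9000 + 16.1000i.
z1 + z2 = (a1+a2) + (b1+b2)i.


Real: 14.2 - 2.9 = 11.3
Imag: 2.5 + 16.1 = 18.6

11.3000 + 18.6000i


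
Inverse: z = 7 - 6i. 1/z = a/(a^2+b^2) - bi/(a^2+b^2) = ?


|z|^2 = 49+36 = 85
1/z = (7 + 6i)/85

1/z = 0.0824 + 0.0706i


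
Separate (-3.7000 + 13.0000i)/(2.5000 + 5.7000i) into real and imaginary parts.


Multiply by conjugate: (-3.7000 + 13.0000i)(2.5000 - 5.7000i) / (2.5^2 + 5.7^2)
Numerator real = -3.7*2.5 + 13*5.7 = 64.85
Numerator imag = 13*2.5 - (-3.7)*5.7 = 53.59
Denominator = 38.74
Re(z) = 64.85/38.74 = 1.6740
Im(z) = 53.59/38.74 = 1.3833

Re(z) = 1.6740, Im(z) = 1.3833


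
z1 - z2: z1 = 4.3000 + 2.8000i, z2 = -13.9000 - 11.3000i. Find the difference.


Real: 4.3 + 13.9 = 18.2
Imag: 2.8 + 11.3 = 14.1

18.2000 + 14.1000i


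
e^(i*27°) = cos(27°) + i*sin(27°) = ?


cos(27°) = 0.8910
sin(27°) = 0.4540

e^(i*27°) = 0.8910 + 0.4540i


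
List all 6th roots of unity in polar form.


The 6th roots of unity are cis(360k/6°) for k=0..5
Angle step = 360/6 = 60°
Primitive root: cis(60°)
Primitive root = 0.5000 + 0.8660i

6 roots at angles: 0°, 60°, 120°, 180°, 240°, 300°


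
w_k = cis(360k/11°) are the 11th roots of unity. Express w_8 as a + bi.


Angle = 360*8/11 = 261.8182°
a = cos(261.8182°) = -0.1423
b = sin(261.8182°) = -0.9898

-0.1423 - 0.9898i


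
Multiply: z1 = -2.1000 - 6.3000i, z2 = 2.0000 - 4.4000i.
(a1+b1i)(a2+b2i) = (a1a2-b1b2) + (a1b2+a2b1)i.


Real = -2.1*2 - (-6.3)*(-4.4) = -4.2 - 27.72 = -31.92
Imag = -2.1*(-4.4) + 2*(-6.3) = 9.24 - (12.6) = -3.36

-31.9200 - 3.3600i


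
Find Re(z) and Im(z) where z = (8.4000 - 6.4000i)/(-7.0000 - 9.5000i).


Multiply by conjugate: (8.4000 - 6.4000i)(-7.0000 + 9.5000i) / ((-7)^2 + (-9.5)^2)
Numerator real = 8.4*(-7) - (6.4)*(-9.5) = 2
Numerator imag = -6.4*(-7) - 8.4*(-9.5) = 124.6
Denominator = 139.25
Re(z) = 2/139.25 = 0.0144
Im(z) = 124.6/139.25 = 0.8948

Re(z) = 0.0144, Im(z) = 0.8948


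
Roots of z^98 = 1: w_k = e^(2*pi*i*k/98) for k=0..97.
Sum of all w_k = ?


The sum of all 98th roots of unity is 0.
Geometric series: (1 - w^98)/(1 - w) = (1-1)/(1-w) = 0 since w^98 = 1, w ≠ 1.
Alternatively: coefficient of z^97 in z^98 - 1 is 0.

0


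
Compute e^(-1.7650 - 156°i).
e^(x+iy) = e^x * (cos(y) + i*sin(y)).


e^-1.7650 = 0.1712
cos(-156°) = -0.9135
sin(-156°) = -0.4067
Real = 0.1712*(-0.9135) = -0.1564
Imag = 0.1712*(-0.4067) = -0.0696

-0.1564 - 0.0696i


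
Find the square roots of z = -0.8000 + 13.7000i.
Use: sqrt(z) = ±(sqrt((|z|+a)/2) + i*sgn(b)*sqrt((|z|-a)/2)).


|z| = sqrt(0.64+187.69) = 13.7233
sqrt((|z|+a)/2) = sqrt((13.7233+(-0.8))/2) = sqrt(6.4617) = 2.5420
sqrt((|z|-a)/2) = sqrt((13.7233-(-0.8))/2) = sqrt(7.2617) = 2.6947

±(2.5420 + 2.6947i) i.e. 2.5420 + 2.6947i and -2.5420 - 2.6947i


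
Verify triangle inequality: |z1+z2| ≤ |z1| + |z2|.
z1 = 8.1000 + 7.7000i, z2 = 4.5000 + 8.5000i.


|z1| = sqrt(8.1^2 + 7.7^2) = sqrt(124.9) = 11.1759
|z2| = sqrt(4.5^2 + 8.5^2) = sqrt(92.5) = 9.6177
z1+z2 = 12.6000 + 16.2000i
|z1+z2| = sqrt(421.2) = 20.5232
|z1|+|z2| = 11.1759 + 9.6177 = 20.7936

|z1+z2| = 20.5232 ≤ |z1|+|z2| = 20.7936 (verified)


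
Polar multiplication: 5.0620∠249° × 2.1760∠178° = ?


r = 5.0620 * 2.1760 = 11.0149
theta = 249° + 178° = 427° = 67° (mod 360)

11.0149 cis(67°)


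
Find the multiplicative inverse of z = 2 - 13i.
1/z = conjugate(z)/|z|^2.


|z|^2 = 4+169 = 173
1/z = (2 + 13i)/173

1/z = 0.0116 + 0.0751i


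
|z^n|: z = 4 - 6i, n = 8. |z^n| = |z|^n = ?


|z| = sqrt(16+36) = sqrt(52) = 7.2111
|z^8| = |z|^8 = (sqrt(52))^8 = 52^4 = 7311616

|z^8| = 7311616


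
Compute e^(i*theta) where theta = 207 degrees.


cos(207°) = -0.8910
sin(207°) = -0.4540

e^(i*207°) = -0.8910 - 0.4540i


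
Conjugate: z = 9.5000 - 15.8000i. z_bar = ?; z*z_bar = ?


z_bar = 9.5000 + 15.8000i
z*z_bar = 9.5^2 + (-15.8)^2 = 90.25 + 249.64 = 339.89

z_bar = 9.5000 + 15.8000i, z*z_bar = 339.89


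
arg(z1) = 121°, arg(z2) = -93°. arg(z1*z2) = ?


arg(z1*z2) = 121° - 93° = 28°
Normalized to (-180°, 180°]: 28°

28°


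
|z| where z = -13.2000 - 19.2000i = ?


|z| = sqrt((-13.2)^2 + (-19.2)^2) = sqrt(174.24 + 368.64) = sqrt(542.88) = 23.2998

|z| = 23.2998


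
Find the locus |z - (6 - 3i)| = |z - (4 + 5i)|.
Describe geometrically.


Equal distances means the locus is the perpendicular bisector of z1 and z2.
Midpoint = ((6+4)/2, (-3+5)/2) = (5.0000, 1.0000)

Perpendicular bisector through (5.0000, 1.0000)


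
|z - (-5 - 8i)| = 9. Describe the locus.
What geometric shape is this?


|z - z0| = r is a circle with center z0 and radius r.
Center = (-5, -8), radius = 9

Circle with center (-5, -8) and radius 9


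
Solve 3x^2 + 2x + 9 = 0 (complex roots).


disc = 2^2 - 4*3*9 = 4 - 108 = -104
sqrt(|disc|) = sqrt(104) = 10.1980
Real part = -2/(2*3) = -0.3333
Imag part = 10.1980/(2*3) = 1.6997

-0.3333 ± 1.6997i


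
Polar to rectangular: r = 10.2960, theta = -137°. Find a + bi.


a = 10.2960*cos(-137°) = 10.2960*(-0.73135) = -7.5300
b = 10.2960*sin(-137°) = 10.2960*(-0.682) = -7.0219

-7.5300 - 7.0219i


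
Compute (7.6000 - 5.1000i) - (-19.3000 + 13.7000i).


Real: 7.6 + 19.3 = 26.9
Imag: -5.1 - 13.7 = -18.8

26.9000 - 18.8000i


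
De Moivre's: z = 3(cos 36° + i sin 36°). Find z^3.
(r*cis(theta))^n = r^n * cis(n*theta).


r^3 = 3^3 = 27
n*theta = 3*36° = 108° = 108° (mod 360)
a = 27*cos(108°) = -8.3435
b = 27*sin(108°) = 25.6785

27 cis(108°) = -8.3435 + 25.6785i


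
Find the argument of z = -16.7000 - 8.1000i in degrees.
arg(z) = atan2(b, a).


Re = -16.7, Im = -8.1
arg = atan2(-8.1, -16.7) = -154.1252 degrees

arg(z) = -154.1252 degrees


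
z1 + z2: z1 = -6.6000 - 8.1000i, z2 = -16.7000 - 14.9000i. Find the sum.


Real: -6.6 - 16.7 = -23.3
Imag: -8.1 - 14.9 = -23

-23.3000 - 23.0000i


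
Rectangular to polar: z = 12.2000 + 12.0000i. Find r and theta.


r = sqrt(148.84+144) = sqrt(292.84) = 17.1126
theta = atan2(12, 12.2) = 44.5265 degrees

r = 17.1126, theta = 44.5265 degrees


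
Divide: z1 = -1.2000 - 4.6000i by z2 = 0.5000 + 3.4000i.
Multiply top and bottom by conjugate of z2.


Conjugate of z2 = 0.5000 - 3.4000i
Numerator: (-1.2000 - 4.6000i)(0.5000 - 3.4000i) = -16.2400 + 1.7800i
Denominator: 0.5^2 + 3.4^2 = 11.81
Result = (-16.2400 + 1.7800i)/11.81

-1.3751 + 0.1507i


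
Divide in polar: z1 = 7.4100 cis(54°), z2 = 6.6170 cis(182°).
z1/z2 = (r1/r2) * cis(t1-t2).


r = 7.4100 / 6.6170 = 1.1198
theta = 54° - 182° = -128° = 232° (mod 360)

1.1198 cis(232°)


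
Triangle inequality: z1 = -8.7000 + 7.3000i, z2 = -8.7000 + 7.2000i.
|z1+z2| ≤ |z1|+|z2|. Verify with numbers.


|z1| = sqrt((-8.7)^2 + 7.3^2) = sqrt(128.98) = 11.3569
|z2| = sqrt((-8.7)^2 + 7.2^2) = sqrt(127.53) = 11.2929
z1+z2 = -17.4000 + 14.5000i
|z1+z2| = sqrt(513.01) = 22.6497
|z1|+|z2| = 11.3569 + 11.2929 = 22.6498

|z1+z2| = 22.6497 ≤ |z1|+|z2| = 22.6498 (verified)


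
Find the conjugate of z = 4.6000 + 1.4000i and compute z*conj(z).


z_bar = 4.6000 - 1.4000i
z*z_bar = 4.6^2 + 1.4^2 = 21.16 + 1.96 = 23.12

z_bar = 4.6000 - 1.4000i, z*z_bar = 23.12


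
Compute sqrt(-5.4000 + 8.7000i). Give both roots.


|z| = sqrt(29.16+75.69) = 10.2396
sqrt((|z|+a)/2) = sqrt((10.2396+(-5.4))/2) = sqrt(2.4198) = 1.5556
sqrt((|z|-a)/2) = sqrt((10.2396-(-5.4))/2) = sqrt(7.8198) = 2.7964

±(1.5556 + 2.7964i) i.e. 1.5556 + 2.7964i and -1.5556 - 2.7964i


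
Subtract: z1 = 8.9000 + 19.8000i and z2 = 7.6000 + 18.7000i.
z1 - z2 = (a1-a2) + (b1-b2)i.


Real: 8.9 - 7.6 = 1.3
Imag: 19.8 - 18.7 = 1.1

1.3000 + 1.1000i


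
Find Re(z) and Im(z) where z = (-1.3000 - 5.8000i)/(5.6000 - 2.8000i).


Multiply by conjugate: (-1.3000 - 5.8000i)(5.6000 + 2.8000i) / (5.6^2 + (-2.8)^2)
Numerator real = -1.3*5.6 - (5.8)*(-2.8) = 8.96
Numerator imag = -5.8*5.6 - (-1.3)*(-2.8) = -36.12
Denominator = 39.2
Re(z) = 8.96/39.2 = 0.2286
Im(z) = -36.12/39.2 = -0.9214

Re(z) = 0.2286, Im(z) = -0.9214


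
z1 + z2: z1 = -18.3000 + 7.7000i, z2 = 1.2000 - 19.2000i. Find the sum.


Real: -18.3 + 1.2 = -17.1
Imag: 7.7 - 19.2 = -11.5

-17.1000 - 11.5000i


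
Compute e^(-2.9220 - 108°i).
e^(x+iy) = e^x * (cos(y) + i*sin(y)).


e^-2.9220 = 0.0538
cos(-108°) = -0.309
sin(-108°) = -0.9511
Real = 0.0538*(-0.309) = -0.0166
Imag = 0.0538*(-0.9511) = -0.0512

-0.0166 - 0.0512i


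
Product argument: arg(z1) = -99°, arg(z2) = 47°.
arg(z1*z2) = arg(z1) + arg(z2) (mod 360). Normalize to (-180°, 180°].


arg(z1*z2) = -99° + 47° = -52°
Normalized to (-180°, 180°]: -52°

-52°


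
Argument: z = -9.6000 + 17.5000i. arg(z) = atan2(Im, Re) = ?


Re = -9.6, Im = 17.5
arg = atan2(17.5, -9.6) = 118.7479 degrees

arg(z) = 118.7479 degrees


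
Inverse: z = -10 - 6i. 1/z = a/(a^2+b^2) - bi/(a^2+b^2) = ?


|z|^2 = 100+36 = 136
1/z = (-10 + 6i)/136

1/z = -0.0735 + 0.0441i


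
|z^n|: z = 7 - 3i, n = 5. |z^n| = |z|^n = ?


|z| = sqrt(49+9) = sqrt(58) = 7.6158
|z^5| = |z|^5 = (sqrt(58))^5 = 58^2 * sqrt(58) = 3364*sqrt(58)

|z^5| = 3364*sqrt(58) ≈ 25619.4607


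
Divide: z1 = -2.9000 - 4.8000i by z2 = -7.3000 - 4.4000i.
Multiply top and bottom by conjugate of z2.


Conjugate of z2 = -7.3000 + 4.4000i
Numerator: (-2.9000 - 4.8000i)(-7.3000 + 4.4000i) = 42.2900 + 22.2800i
Denominator: (-7.3)^2 + (-4.4)^2 = 72.65
Result = (42.2900 + 22.2800i)/72.65

0.5821 + 0.3067i


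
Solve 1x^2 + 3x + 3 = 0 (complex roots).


disc = 3^2 - 4*1*3 = 9 - 12 = -3
sqrt(|disc|) = sqrt(3) = 1.7321
Real part = -3/(2*1) = -1.5000
Imag part = 1.7321/(2*1) = 0.8660

-1.5000 ± 0.8660i


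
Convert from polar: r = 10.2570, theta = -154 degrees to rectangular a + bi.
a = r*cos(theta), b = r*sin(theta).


a = 10.2570*cos(-154°) = 10.2570*(-0.89879) = -9.2189
b = 10.2570*sin(-154°) = 10.2570*(-0.43837) = -4.4964

-9.2189 - 4.4964i


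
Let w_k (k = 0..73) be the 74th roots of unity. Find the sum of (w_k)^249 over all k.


The roots are w_k = w^k with w = e^(2*pi*i/74), and (w^k)^249 = (w^249)^k.
So S = 1 + u + u^2 + ... + u^(73) with u = w^249.
249 = 3*74 + 27, so 249 is not a multiple of 74: u = (w^74)^3 * w^27 = w^27 ≠ 1 (w is a primitive 74th root), while u^74 = (w^74)^249 = 1.
Geometric series: S = (1 - u^74)/(1 - u) = (1 - 1)/(1 - u) = 0

S = 0


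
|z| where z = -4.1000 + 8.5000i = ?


|z| = sqrt((-4.1)^2 + 8.5^2) = sqrt(16.81 + 72.25) = sqrt(89.06) = 9.4372

|z| = 9.4372


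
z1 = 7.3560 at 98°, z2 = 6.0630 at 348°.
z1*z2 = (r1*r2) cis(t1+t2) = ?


r = 7.3560 * 6.0630 = 44.5994
theta = 98° + 348° = 446° = 86° (mod 360)

44.5994 cis(86°)


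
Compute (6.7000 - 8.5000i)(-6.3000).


Real = 6.7*(-6.3) - (-8.5)*0 = -42.21 - 0 = -42.21
Imag = 6.7*0 - (6.3)*(-8.5) = 0 + 53.55 = 53.55

-42.2100 + 53.5500i


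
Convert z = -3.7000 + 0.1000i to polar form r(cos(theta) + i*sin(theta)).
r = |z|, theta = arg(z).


r = sqrt(13.69+0.01) = sqrt(13.7) = 3.7014
theta = atan2(0.1, -3.7) = 178.4518 degrees

r = 3.7014, theta = 178.4518 degrees


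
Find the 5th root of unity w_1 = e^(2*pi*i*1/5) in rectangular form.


Angle = 360*1/5 = 72°
a = cos(72°) = 0.3090
b = sin(72°) = 0.9511

0.3090 + 0.9511i


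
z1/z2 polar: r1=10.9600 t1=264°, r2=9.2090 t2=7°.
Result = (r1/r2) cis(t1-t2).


r = 10.9600 / 9.2090 = 1.1901
theta = 264° - 7° = 257° = 257° (mod 360)

1.1901 cis(257°)


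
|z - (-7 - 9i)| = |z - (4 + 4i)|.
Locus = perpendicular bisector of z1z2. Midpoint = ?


Equal distances means the locus is the perpendicular bisector of z1 and z2.
Midpoint = ((-7+4)/2, (-9+4)/2) = (-1.5000, -2.5000)

Perpendicular bisector through (-1.5000, -2.5000)


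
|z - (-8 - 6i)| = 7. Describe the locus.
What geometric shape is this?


|z - z0| = r is a circle with center z0 and radius r.
Center = (-8, -6), radius = 7

Circle with center (-8, -6) and radius 7


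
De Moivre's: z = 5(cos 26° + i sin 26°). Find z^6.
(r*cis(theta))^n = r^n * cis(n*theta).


r^6 = 5^6 = 15625
n*theta = 6*26° = 156° = 156° (mod 360)
a = 15625*cos(156°) = -14274.1478
b = 15625*sin(156°) = 6355.2600

15625 cis(156°) = -14274.1478 + 6355.2600i


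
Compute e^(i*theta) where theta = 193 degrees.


cos(193°) = -0.9744
sin(193°) = -0.2250

e^(i*193°) = -0.9744 - 0.2250i


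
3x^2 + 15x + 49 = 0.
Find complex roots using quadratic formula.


disc = 15^2 - 4*3*49 = 225 - 588 = -363
sqrt(|disc|) = sqrt(363) = 19.0526
Real part = -15/(2*3) = -2.5000
Imag part = 19.0526/(2*3) = 3.1754

-2.5000 ± 3.1754i


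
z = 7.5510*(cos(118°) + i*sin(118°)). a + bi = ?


a = 7.5510*cos(118°) = 7.5510*(-0.46947) = -3.5450
b = 7.5510*sin(118°) = 7.5510*0.882948 = 6.6671

-3.5450 + 6.6671i


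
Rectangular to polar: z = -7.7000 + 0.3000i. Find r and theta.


r = sqrt(59.29+0.09) = sqrt(59.38) = 7.7058
theta = atan2(0.3, -7.7) = 177.7688 degrees

r = 7.7058, theta = 177.7688 degrees


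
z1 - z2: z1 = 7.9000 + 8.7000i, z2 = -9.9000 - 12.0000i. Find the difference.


Real: 7.9 + 9.9 = 17.8
Imag: 8.7 + 12 = 20.7

17.8000 + 20.7000i


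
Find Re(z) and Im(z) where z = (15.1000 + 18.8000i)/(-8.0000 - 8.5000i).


Multiply by conjugate: (15.1000 + 18.8000i)(-8.0000 + 8.5000i) / ((-8)^2 + (-8.5)^2)
Numerator real = 15.1*(-8) + 18.8*(-8.5) = -280.6
Numerator imag = 18.8*(-8) - 15.1*(-8.5) = -22.05
Denominator = 136.25
Re(z) = -280.6/136.25 = -2.0594
Im(z) = -22.05/136.25 = -0.1618

Re(z) = -2.0594, Im(z) = -0.1618


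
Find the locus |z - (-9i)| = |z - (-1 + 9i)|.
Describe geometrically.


Equal distances means the locus is the perpendicular bisector of z1 and z2.
Midpoint = ((0+(-1))/2, (-9+9)/2) = (-0.5000, 0)

Perpendicular bisector through (-0.5000, 0)


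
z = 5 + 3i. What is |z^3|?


|z| = sqrt(25+9) = sqrt(34) = 5.8310
|z^3| = |z|^3 = (sqrt(34))^3 = 34*sqrt(34)

|z^3| = 34*sqrt(34) ≈ 198.2524


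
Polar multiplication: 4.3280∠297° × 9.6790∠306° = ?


r = 4.3280 * 9.6790 = 41.8907
theta = 297° + 306° = 603° = 243° (mod 360)

41.8907 cis(243°)


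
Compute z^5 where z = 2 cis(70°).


r^5 = 2^5 = 32
n*theta = 5*70° = 350° = 350° (mod 360)
a = 32*cos(350°) = 31.5138
b = 32*sin(350°) = -5.5567

32 cis(350°) = 31.5138 - 5.5567i


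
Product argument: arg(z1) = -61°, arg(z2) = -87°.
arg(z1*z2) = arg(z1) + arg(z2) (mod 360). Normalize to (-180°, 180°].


arg(z1*z2) = -61° - 87° = -148°
Normalized to (-180°, 180°]: -148°

-148°


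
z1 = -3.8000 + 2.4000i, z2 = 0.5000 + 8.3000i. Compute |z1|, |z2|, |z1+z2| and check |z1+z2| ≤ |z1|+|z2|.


|z1| = sqrt((-3.8)^2 + 2.4^2) = sqrt(20.2) = 4.4944
|z2| = sqrt(0.5^2 + 8.3^2) = sqrt(69.14) = 8.3150
z1+z2 = -3.3000 + 10.7000i
|z1+z2| = sqrt(125.38) = 11.1973
|z1|+|z2| = 4.4944 + 8.3150 = 12.8094

|z1+z2| = 11.1973 ≤ |z1|+|z2| = 12.8094 (verified)


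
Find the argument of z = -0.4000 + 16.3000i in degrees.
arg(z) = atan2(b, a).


Re = -0.4, Im = 16.3
arg = atan2(16.3, -0.4) = 91.4057 degrees

arg(z) = 91.4057 degrees


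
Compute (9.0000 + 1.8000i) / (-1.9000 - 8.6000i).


Conjugate of z2 = -1.9000 + 8.6000i
Numerator: (9.0000 + 1.8000i)(-1.9000 + 8.6000i) = -32.5800 + 73.9800i
Denominator: (-1.9)^2 + (-8.6)^2 = 77.57
Result = (-32.5800 + 73.9800i)/77.57

-0.4200 + 0.9537i


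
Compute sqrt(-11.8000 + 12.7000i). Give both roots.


|z| = sqrt(139.24+161.29) = 17.3358
sqrt((|z|+a)/2) = sqrt((17.3358+(-11.8))/2) = sqrt(2.7679) = 1.6637
sqrt((|z|-a)/2) = sqrt((17.3358-(-11.8))/2) = sqrt(14.5679) = 3.8168

±(1.6637 + 3.8168i) i.e. 1.6637 + 3.8168i and -1.6637 - 3.8168i


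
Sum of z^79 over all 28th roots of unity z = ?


The roots are w_k = w^k with w = e^(2*pi*i/28), and (w^k)^79 = (w^79)^k.
So S = 1 + u + u^2 + ... + u^(27) with u = w^79.
79 = 2*28 + 23, so 79 is not a multiple of 28: u = (w^28)^2 * w^23 = w^23 ≠ 1 (w is a primitive 28th root), while u^28 = (w^28)^79 = 1.
Geometric series: S = (1 - u^28)/(1 - u) = (1 - 1)/(1 - u) = 0

S = 0


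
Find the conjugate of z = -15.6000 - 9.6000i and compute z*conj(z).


z_bar = -15.6000 + 9.6000i
z*z_bar = (-15.6)^2 + (-9.6)^2 = 243.36 + 92.16 = 335.52

z_bar = -15.6000 + 9.6000i, z*z_bar = 335.52


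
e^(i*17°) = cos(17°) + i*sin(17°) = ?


cos(17°) = 0.9563
sin(17°) = 0.2924

e^(i*17°) = 0.9563 + 0.2924i


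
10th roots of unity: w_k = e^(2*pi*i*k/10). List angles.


The 10th roots of unity are cis(360k/10°) for k=0..9
Angle step = 360/10 = 36°
Primitive root: cis(36°)
Primitive root = 0.8090 + 0.5878i

10 roots at angles: 0°, 36°, 72°, 108°, 144°, 180°, 216°, 252°, 288°, 324°


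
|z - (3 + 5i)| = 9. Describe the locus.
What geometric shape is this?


|z - z0| = r is a circle with center z0 and radius r.
Center = (3, 5), radius = 9

Circle with center (3, 5) and radius 9


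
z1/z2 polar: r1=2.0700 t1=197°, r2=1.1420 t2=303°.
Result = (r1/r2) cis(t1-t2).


r = 2.0700 / 1.1420 = 1.8126
theta = 197° - 303° = -106° = 254° (mod 360)

1.8126 cis(254°)


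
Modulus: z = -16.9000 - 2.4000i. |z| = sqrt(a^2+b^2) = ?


|z| = sqrt((-16.9)^2 + (-2.4)^2) = sqrt(285.61 + 5.76) = sqrt(291.37) = 17.0696

|z| = 17.0696


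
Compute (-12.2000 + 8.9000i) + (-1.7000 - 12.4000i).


Real: -12.2 - 1.7 = -13.9
Imag: 8.9 - 12.4 = -3.5

-13.9000 - 3.5000i


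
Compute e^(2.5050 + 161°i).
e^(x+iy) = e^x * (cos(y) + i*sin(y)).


e^2.5050 = 12.24356
cos(161°) = -0.94552
sin(161°) = 0.32557
Real = 12.24356*(-0.94552) = -11.5765
Imag = 12.24356*0.32557 = 3.9861

-11.5765 + 3.9861i


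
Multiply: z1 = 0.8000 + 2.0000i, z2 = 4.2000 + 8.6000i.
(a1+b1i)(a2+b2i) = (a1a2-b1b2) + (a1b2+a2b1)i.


Real = 0.8*4.2 - 2*8.6 = 3.36 - 17.2 = -13.84
Imag = 0.8*8.6 + 4.2*2 = 6.88 + 8.4 = 15.28

-13.8400 + 15.2800i


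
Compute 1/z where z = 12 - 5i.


|z|^2 = 144+25 = 169
1/z = (12 + 5i)/169

1/z = 0.0710 + 0.0296i


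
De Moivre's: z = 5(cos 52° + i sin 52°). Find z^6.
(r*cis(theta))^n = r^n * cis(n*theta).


r^6 = 5^6 = 15625
n*theta = 6*52° = 312° = 312° (mod 360)
a = 15625*cos(312°) = 10455.1657
b = 15625*sin(312°) = -11611.6379

15625 cis(312°) = 10455.1657 - 11611.6379i


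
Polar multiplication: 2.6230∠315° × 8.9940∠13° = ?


r = 2.6230 * 8.9940 = 23.5913
theta = 315° + 13° = 328° = 328° (mod 360)

23.5913 cis(328°)


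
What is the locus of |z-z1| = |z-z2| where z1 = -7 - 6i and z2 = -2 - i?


Equal distances means the locus is the perpendicular bisector of z1 and z2.
Midpoint = ((-7+(-2))/2, (-6+(-1))/2) = (-4.5000, -3.5000)

Perpendicular bisector through (-4.5000, -3.5000)


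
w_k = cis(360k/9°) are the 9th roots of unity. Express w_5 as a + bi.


Angle = 360*5/9 = 200°
a = cos(200°) = -0.9397
b = sin(200°) = -0.3420

-0.9397 - 0.3420i


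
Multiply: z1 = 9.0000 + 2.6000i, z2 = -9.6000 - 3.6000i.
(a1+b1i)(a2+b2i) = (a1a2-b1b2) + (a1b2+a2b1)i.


Real = 9*(-9.6) - 2.6*(-3.6) = -86.4 - (-9.36) = -77.04
Imag = 9*(-3.6) - (9.6)*2.6 = -32.4 - (24.96) = -57.36

-77.0400 - 57.3600i


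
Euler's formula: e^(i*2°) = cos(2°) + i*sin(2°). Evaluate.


cos(2°) = 0.9994
sin(2°) = 0.0349

e^(i*2°) = 0.9994 + 0.0349i


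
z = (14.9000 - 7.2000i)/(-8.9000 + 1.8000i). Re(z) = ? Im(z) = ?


Multiply by conjugate: (14.9000 - 7.2000i)(-8.9000 - 1.8000i) / ((-8.9)^2 + 1.8^2)
Numerator real = 14.9*(-8.9) - (7.2)*1.8 = -145.57
Numerator imag = -7.2*(-8.9) - 14.9*1.8 = 37.26
Denominator = 82.45
Re(z) = -145.57/82.45 = -1.7656
Im(z) = 37.26/82.45 = 0.4519

Re(z) = -1.7656, Im(z) = 0.4519


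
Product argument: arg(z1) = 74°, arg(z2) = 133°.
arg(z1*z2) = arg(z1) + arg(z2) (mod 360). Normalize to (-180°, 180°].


arg(z1*z2) = 74° + 133° = 207°
Normalized to (-180°, 180°]: -153°

-153°


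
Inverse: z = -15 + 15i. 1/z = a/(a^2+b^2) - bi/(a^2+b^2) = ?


|z|^2 = 225+225 = 450
1/z = (-15 - 15i)/450

1/z = -0.0333 - 0.0333i


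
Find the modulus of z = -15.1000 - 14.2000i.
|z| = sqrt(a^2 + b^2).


|z| = sqrt((-15.1)^2 + (-14.2)^2) = sqrt(228.01 + 201.64) = sqrt(429.65) = 20.7280

|z| = 20.7280


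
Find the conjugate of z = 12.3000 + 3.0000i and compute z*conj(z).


z_bar = 12.3000 - 3.0000i
z*z_bar = 12.3^2 + 3^2 = 151.29 + 9 = 160.29

z_bar = 12.3000 - 3.0000i, z*z_bar = 160.29


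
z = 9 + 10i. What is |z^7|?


|z| = sqrt(81+100) = sqrt(181) = 13.4536
|z^7| = |z|^7 = (sqrt(181))^7 = 181^3 * sqrt(181) = 5929741*sqrt(181)

|z^7| = 5929741*sqrt(181) ≈ 79776506.1105


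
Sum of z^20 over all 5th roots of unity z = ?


The roots are w_k = w^k with w = e^(2*pi*i/5), and (w^k)^20 = (w^20)^k.
So S = 1 + u + u^2 + ... + u^(4) with u = w^20.
20 = 4*5 + 0, so 20 is a multiple of 5 and u = (w^5)^4 = 1.
Every one of the 5 terms equals 1: S = 5

S = 5


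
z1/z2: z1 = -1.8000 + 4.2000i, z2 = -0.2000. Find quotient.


Conjugate of z2 = -0.2000
Numerator: (-1.8000 + 4.2000i)(-0.2000) = 0.3600 - 0.8400i
Denominator: (-0.2)^2 + 0^2 = 0.04
Result = (0.3600 - 0.8400i)/0.04

9.0000 - 21.0000i


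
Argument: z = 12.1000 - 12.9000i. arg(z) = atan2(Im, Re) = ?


Re = 12.1, Im = -12.9
arg = atan2(-12.9, 12.1) = -46.8328 degrees

arg(z) = -46.8328 degrees


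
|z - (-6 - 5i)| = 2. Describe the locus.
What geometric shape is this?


|z - z0| = r is a circle with center z0 and radius r.
Center = (-6, -5), radius = 2

Circle with center (-6, -5) and radius 2


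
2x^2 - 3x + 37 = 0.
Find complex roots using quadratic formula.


disc = (-3)^2 - 4*2*37 = 9 - 296 = -287
sqrt(|disc|) = sqrt(287) = 16.9411
Real part = 3/(2*2) = 0.7500
Imag part = 16.9411/(2*2) = 4.2353

0.7500 ± 4.2353i


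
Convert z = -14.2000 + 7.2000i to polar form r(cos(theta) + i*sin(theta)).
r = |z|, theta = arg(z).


r = sqrt(201.64+51.84) = sqrt(253.48) = 15.9211
theta = atan2(7.2, -14.2) = 153.1131 degrees

r = 15.9211, theta = 153.1131 degrees


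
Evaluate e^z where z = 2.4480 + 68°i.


e^2.4480 = 11.5652
cos(68°) = 0.37461
sin(68°) = 0.927184
Real = 11.5652*0.37461 = 4.3324
Imag = 11.5652*0.927184 = 10.7231

4.3324 + 10.7231i


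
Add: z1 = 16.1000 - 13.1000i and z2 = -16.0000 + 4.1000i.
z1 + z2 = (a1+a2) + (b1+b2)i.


Real: 16.1 - 16 = 0.1
Imag: -13.1 + 4.1 = -9

0.1000 - 9.0000i


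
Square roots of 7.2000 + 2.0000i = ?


|z| = sqrt(51.84+4) = 7.4726
sqrt((|z|+a)/2) = sqrt((7.4726+7.2)/2) = sqrt(7.3363) = 2.7086
sqrt((|z|-a)/2) = sqrt((7.4726-7.2)/2) = sqrt(0.1363) = 0.3692

±(2.7086 + 0.3692i) i.e. 2.7086 + 0.3692i and -2.7086 - 0.3692i


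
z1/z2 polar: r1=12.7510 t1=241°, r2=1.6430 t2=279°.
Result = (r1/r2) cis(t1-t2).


r = 12.7510 / 1.6430 = 7.7608
theta = 241° - 279° = -38° = 322° (mod 360)

7.7608 cis(322°)


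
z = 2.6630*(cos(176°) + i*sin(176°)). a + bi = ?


a = 2.6630*cos(176°) = 2.6630*(-0.99756) = -2.6565
b = 2.6630*sin(176°) = 2.6630*0.06976 = 0.1858

-2.6565 + 0.1858i


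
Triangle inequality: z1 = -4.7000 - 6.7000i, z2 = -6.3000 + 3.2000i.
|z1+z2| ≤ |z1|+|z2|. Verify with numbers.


|z1| = sqrt((-4.7)^2 + (-6.7)^2) = sqrt(66.98) = 8.1841
|z2| = sqrt((-6.3)^2 + 3.2^2) = sqrt(49.93) = 7.0661
z1+z2 = -11.0000 - 3.5000i
|z1+z2| = sqrt(133.25) = 11.5434
|z1|+|z2| = 8.1841 + 7.0661 = 15.2502

|z1+z2| = 11.5434 ≤ |z1|+|z2| = 15.2502 (verified)


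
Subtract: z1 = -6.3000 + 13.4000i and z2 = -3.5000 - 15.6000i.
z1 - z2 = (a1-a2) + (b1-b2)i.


Real: -6.3 + 3.5 = -2.8
Imag: 13.4 + 15.6 = 29

-2.8000 + 29.0000i


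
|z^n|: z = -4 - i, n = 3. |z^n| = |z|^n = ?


|z| = sqrt(16+1) = sqrt(17) = 4.1231
|z^3| = |z|^3 = (sqrt(17))^3 = 17*sqrt(17)

|z^3| = 17*sqrt(17) ≈ 70.0928


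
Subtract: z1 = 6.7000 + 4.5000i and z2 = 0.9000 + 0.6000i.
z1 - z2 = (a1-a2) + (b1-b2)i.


Real: 6.7 - 0.9 = 5.8
Imag: 4.5 - 0.6 = 3.9

5.8000 + 3.9000i


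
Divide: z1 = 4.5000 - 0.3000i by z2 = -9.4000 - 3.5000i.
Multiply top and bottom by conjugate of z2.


Conjugate of z2 = -9.4000 + 3.5000i
Numerator: (4.5000 - 0.3000i)(-9.4000 + 3.5000i) = -41.2500 + 18.5700i
Denominator: (-9.4)^2 + (-3.5)^2 = 100.61
Result = (-41.2500 + 18.5700i)/100.61

-0.4100 + 0.1846i
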